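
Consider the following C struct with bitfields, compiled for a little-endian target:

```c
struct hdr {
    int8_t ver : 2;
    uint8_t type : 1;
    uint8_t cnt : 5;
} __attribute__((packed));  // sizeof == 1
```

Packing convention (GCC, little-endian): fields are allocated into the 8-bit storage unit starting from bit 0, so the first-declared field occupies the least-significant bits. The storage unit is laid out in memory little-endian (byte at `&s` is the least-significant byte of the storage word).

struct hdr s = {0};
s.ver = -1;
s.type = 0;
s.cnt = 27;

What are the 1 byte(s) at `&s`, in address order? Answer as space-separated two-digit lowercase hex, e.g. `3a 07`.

[0+:2] ver=-1 & 0x3 = 0x3; word=0x03
[2+:1] type=0 & 0x1 = 0x0; word=0x03
[3+:5] cnt=27 & 0x1f = 0x1b; word=0xdb
word = 0xdb → little-endian bytes:
  [0]=0xdb

db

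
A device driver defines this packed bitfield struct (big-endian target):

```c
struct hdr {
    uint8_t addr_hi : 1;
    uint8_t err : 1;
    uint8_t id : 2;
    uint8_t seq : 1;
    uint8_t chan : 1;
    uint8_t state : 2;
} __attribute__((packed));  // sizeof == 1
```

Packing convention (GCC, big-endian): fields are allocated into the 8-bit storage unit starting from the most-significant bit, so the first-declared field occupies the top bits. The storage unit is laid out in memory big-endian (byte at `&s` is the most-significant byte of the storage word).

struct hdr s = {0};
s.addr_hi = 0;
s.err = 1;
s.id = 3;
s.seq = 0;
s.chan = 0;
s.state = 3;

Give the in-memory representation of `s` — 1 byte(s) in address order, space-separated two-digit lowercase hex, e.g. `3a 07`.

73

addr_hi (1b) val=0 bits=0x0 at bit 7: 0x00
err (1b) val=1 bits=0x1 at bit 6: 0x40
id (2b) val=3 bits=0x3 at bit 4: 0x70
seq (1b) val=0 bits=0x0 at bit 3: 0x70
chan (1b) val=0 bits=0x0 at bit 2: 0x70
state (2b) val=3 bits=0x3 at bit 0: 0x73
word = 0x73 → big-endian bytes:
  [0]=0x73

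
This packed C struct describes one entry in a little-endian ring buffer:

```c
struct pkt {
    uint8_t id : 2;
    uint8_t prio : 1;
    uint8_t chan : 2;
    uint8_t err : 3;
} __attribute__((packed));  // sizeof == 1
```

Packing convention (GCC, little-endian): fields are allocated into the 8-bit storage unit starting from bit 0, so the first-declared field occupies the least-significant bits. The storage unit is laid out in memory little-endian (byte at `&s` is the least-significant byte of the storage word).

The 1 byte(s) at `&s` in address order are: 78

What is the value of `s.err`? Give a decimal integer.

3

[0]=0x78 (little-endian) → word 0x78
id [0+:2] = (word>>0) & 0x3 = 0
prio [2+:1] = (word>>2) & 0x1 = 0
chan [3+:2] = (word>>3) & 0x3 = 3
err [5+:3] = (word>>5) & 0x7 = 3  ←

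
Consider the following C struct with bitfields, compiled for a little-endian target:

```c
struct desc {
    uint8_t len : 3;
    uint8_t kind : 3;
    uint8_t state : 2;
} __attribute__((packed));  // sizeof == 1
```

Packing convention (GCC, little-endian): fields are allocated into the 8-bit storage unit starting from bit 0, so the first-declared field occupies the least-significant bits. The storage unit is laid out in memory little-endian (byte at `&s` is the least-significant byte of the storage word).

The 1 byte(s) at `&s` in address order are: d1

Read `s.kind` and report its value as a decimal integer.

[0]=0xd1 (little-endian) → word 0xd1
len [0+:3] = (word>>0) & 0x7 = 1
kind [3+:3] = (word>>3) & 0x7 = 2  ←
state [6+:2] = (word>>6) & 0x3 = 3

2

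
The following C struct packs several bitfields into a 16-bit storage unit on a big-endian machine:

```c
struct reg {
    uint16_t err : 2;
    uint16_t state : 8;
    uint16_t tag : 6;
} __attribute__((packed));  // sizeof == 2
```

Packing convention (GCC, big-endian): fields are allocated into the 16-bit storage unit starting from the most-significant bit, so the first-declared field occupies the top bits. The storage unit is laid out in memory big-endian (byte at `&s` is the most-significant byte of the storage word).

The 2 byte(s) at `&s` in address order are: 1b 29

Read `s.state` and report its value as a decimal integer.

[0]=0x1b [1]=0x29 (big-endian) → word 0x1b29
err [14+:2] = (word>>14) & 0x3 = 0
state [6+:8] = (word>>6) & 0xff = 108  ←
tag [0+:6] = (word>>0) & 0x3f = 41

108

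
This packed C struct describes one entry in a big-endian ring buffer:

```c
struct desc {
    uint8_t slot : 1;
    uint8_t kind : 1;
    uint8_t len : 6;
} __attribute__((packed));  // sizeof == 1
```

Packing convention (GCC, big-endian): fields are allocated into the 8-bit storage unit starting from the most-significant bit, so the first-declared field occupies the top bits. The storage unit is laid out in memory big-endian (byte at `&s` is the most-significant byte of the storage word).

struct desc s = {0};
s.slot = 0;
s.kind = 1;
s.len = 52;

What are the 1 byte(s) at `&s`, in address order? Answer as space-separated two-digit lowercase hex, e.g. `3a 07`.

slot (1b) val=0 bits=0x0 at bit 7: 0x00
kind (1b) val=1 bits=0x1 at bit 6: 0x40
len (6b) val=52 bits=0x34 at bit 0: 0x74
word = 0x74 → big-endian bytes:
  [0]=0x74

74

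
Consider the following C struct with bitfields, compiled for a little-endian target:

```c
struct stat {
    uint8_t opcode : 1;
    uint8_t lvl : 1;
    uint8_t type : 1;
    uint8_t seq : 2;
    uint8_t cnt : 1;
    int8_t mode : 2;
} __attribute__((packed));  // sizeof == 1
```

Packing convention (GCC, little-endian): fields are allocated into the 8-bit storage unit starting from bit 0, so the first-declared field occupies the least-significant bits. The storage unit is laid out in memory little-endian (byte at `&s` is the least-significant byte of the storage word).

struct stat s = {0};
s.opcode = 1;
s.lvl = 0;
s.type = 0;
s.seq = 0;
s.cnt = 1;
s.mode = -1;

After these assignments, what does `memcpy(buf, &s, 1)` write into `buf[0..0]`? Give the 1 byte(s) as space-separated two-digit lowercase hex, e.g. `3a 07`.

opcode (1b) val=1 bits=0x1 at bit 0: 0x01
lvl (1b) val=0 bits=0x0 at bit 1: 0x01
type (1b) val=0 bits=0x0 at bit 2: 0x01
seq (2b) val=0 bits=0x0 at bit 3: 0x01
cnt (1b) val=1 bits=0x1 at bit 5: 0x21
mode (2b) val=-1 bits=0x3 at bit 6: 0xe1
word = 0xe1 → little-endian bytes:
  [0]=0xe1

e1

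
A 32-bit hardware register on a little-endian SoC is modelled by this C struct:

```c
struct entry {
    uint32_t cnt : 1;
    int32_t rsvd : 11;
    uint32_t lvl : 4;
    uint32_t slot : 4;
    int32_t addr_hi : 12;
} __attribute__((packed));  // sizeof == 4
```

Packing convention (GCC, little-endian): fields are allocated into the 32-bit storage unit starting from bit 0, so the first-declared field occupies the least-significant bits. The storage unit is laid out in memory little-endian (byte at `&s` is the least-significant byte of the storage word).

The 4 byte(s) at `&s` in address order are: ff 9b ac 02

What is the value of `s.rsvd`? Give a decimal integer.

-513

[0]=0xff [1]=0x9b [2]=0xac [3]=0x02 (little-endian) → word 0x02ac9bff
cnt:1 @ bit 0 → (0x02ac9bff>>0)&0x1 = 0x1
rsvd:11 @ bit 1 → (0x02ac9bff>>1)&0x7ff = 0x5ff  ←
lvl:4 @ bit 12 → (0x02ac9bff>>12)&0xf = 0x9
slot:4 @ bit 16 → (0x02ac9bff>>16)&0xf = 0xc
addr_hi:12 @ bit 20 → (0x02ac9bff>>20)&0xfff = 0x2a
rsvd signed 11b, MSB=1: 1535 - 2048 = -513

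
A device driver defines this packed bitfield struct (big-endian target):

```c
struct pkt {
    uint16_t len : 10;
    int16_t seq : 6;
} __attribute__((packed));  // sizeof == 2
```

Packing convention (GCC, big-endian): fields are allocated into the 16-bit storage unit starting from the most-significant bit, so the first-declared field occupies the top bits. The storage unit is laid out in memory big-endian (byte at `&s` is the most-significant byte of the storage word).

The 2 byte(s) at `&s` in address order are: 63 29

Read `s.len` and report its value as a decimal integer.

[0]=0x63 [1]=0x29 (big-endian) → word 0x6329
len:10 @ bit 6 → (0x6329>>6)&0x3ff = 0x18c  ←
seq:6 @ bit 0 → (0x6329>>0)&0x3f = 0x29

396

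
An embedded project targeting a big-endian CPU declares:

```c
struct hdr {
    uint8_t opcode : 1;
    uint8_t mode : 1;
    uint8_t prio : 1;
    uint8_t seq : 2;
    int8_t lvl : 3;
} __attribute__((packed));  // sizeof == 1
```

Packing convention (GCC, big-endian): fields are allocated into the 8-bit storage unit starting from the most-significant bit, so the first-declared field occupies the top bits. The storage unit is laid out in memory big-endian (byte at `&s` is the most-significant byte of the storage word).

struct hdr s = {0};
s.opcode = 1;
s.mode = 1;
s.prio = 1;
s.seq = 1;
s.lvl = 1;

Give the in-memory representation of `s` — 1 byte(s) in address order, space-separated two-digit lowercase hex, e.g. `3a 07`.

e9

[7+:1] opcode=1 & 0x1 = 0x1; word=0x80
[6+:1] mode=1 & 0x1 = 0x1; word=0xc0
[5+:1] prio=1 & 0x1 = 0x1; word=0xe0
[3+:2] seq=1 & 0x3 = 0x1; word=0xe8
[0+:3] lvl=1 & 0x7 = 0x1; word=0xe9
word = 0xe9 → big-endian bytes:
  [0]=0xe9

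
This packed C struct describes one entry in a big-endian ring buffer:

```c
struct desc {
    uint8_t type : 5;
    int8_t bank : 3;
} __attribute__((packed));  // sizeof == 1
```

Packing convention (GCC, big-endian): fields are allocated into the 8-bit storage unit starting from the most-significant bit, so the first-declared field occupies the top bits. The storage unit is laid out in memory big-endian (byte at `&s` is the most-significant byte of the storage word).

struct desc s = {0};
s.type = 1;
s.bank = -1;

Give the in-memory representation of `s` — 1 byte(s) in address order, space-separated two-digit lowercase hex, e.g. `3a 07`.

type:5 = 1 → 0x1 << 3 → word 0x08
bank:3 = -1 → 0x7 << 0 → word 0x0f
word = 0x0f → big-endian bytes:
  [0]=0x0f

0f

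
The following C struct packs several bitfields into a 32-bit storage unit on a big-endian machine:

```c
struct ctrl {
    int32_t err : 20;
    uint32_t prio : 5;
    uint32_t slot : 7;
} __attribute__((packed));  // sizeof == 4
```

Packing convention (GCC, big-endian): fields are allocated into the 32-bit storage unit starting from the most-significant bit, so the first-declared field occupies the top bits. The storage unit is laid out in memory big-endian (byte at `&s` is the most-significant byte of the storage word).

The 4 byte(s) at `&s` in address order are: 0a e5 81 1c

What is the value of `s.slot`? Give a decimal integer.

28

[0]=0x0a [1]=0xe5 [2]=0x81 [3]=0x1c (big-endian) → word 0x0ae5811c
err:20 @ bit 12 → (0x0ae5811c>>12)&0xfffff = 0xae58
prio:5 @ bit 7 → (0x0ae5811c>>7)&0x1f = 0x2
slot:7 @ bit 0 → (0x0ae5811c>>0)&0x7f = 0x1c  ←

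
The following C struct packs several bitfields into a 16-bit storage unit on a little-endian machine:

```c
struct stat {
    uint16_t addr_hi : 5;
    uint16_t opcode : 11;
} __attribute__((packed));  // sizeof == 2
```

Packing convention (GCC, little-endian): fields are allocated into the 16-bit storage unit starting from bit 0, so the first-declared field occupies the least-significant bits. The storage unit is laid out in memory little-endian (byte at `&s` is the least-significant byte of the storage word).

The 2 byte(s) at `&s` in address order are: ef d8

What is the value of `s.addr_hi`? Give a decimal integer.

[0]=0xef [1]=0xd8 (little-endian) → word 0xd8ef
addr_hi [0+:5] = (word>>0) & 0x1f = 15  ←
opcode [5+:11] = (word>>5) & 0x7ff = 1735

15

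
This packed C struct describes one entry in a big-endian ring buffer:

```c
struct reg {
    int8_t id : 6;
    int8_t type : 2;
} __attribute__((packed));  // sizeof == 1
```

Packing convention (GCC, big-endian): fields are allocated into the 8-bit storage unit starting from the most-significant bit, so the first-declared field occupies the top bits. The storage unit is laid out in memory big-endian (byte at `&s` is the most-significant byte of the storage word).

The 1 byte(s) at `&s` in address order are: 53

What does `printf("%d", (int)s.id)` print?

[0]=0x53 (big-endian) → word 0x53
id:6 @ bit 2 → (0x53>>2)&0x3f = 0x14  ←
type:2 @ bit 0 → (0x53>>0)&0x3 = 0x3
id signed 6b, MSB=0: value = 20

20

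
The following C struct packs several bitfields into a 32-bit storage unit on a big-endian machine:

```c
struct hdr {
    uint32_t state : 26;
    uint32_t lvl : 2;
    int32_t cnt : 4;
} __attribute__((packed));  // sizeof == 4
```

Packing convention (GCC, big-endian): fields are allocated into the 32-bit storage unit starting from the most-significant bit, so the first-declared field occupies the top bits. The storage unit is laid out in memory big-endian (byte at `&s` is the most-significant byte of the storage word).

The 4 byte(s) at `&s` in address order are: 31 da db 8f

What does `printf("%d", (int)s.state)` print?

[0]=0x31 [1]=0xda [2]=0xdb [3]=0x8f (big-endian) → word 0x31dadb8f
state [6+:26] = (word>>6) & 0x3ffffff = 13069166  ←
lvl [4+:2] = (word>>4) & 0x3 = 0
cnt [0+:4] = (word>>0) & 0xf = 15

13069166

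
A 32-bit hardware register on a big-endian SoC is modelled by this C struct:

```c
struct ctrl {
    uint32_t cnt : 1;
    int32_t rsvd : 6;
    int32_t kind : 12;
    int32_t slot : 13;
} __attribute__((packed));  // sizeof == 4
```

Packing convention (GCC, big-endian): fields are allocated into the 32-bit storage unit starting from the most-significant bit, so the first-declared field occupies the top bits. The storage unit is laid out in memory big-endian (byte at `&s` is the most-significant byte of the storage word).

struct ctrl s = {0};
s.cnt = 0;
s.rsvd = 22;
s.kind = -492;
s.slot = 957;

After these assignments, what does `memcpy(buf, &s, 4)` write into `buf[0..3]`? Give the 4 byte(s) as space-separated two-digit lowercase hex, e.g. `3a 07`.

2d c2 83 bd

cnt (1b) val=0 bits=0x0 at bit 31: 0x00000000
rsvd (6b) val=22 bits=0x16 at bit 25: 0x2c000000
kind (12b) val=-492 bits=0xe14 at bit 13: 0x2dc28000
slot (13b) val=957 bits=0x3bd at bit 0: 0x2dc283bd
word = 0x2dc283bd → big-endian bytes:
  [0]=0x2d  [1]=0xc2  [2]=0x83  [3]=0xbd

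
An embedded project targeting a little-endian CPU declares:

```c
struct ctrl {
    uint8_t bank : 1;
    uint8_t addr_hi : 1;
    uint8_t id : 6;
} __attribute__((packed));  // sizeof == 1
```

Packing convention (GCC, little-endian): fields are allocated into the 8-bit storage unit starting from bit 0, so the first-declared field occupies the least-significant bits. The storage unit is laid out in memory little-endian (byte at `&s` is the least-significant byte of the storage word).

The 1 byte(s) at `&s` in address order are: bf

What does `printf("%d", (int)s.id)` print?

47

[0]=0xbf (little-endian) → word 0xbf
bank [0+:1] = (word>>0) & 0x1 = 1
addr_hi [1+:1] = (word>>1) & 0x1 = 1
id [2+:6] = (word>>2) & 0x3f = 47  ←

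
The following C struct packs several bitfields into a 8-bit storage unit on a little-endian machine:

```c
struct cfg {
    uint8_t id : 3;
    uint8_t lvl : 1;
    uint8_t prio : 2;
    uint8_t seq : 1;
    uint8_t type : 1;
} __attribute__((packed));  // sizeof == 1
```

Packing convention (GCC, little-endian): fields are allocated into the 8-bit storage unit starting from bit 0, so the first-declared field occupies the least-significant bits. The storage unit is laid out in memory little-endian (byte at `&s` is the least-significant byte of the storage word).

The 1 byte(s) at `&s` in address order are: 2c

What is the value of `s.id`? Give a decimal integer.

4

[0]=0x2c (little-endian) → word 0x2c
id [0+:3] = (word>>0) & 0x7 = 4  ←
lvl [3+:1] = (word>>3) & 0x1 = 1
prio [4+:2] = (word>>4) & 0x3 = 2
seq [6+:1] = (word>>6) & 0x1 = 0
type [7+:1] = (word>>7) & 0x1 = 0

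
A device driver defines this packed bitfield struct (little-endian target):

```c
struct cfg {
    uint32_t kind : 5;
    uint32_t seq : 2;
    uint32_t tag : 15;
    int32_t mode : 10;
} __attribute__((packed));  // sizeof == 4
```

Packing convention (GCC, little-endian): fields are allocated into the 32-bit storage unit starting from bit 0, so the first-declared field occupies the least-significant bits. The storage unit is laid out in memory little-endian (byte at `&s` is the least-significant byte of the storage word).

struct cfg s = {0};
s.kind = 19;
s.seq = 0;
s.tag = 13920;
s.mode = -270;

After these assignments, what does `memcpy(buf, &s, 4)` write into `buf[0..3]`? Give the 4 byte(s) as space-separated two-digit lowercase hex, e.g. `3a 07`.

[0+:5] kind=19 & 0x1f = 0x13; word=0x00000013
[5+:2] seq=0 & 0x3 = 0x0; word=0x00000013
[7+:15] tag=13920 & 0x7fff = 0x3660; word=0x001b3013
[22+:10] mode=-270 & 0x3ff = 0x2f2; word=0xbc9b3013
word = 0xbc9b3013 → little-endian bytes:
  [0]=0x13  [1]=0x30  [2]=0x9b  [3]=0xbc

13 30 9b bc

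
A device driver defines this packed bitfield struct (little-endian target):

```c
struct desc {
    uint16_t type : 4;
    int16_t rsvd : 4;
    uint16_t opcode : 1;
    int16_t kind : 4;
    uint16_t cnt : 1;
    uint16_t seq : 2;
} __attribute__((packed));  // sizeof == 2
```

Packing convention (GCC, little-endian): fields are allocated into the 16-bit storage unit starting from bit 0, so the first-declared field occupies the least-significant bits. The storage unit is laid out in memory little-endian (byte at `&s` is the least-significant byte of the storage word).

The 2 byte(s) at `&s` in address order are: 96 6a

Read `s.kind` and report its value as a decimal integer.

[0]=0x96 [1]=0x6a (little-endian) → word 0x6a96
type [0+:4] = (word>>0) & 0xf = 6
rsvd [4+:4] = (word>>4) & 0xf = 9
opcode [8+:1] = (word>>8) & 0x1 = 0
kind [9+:4] = (word>>9) & 0xf = 5  ←
cnt [13+:1] = (word>>13) & 0x1 = 1
seq [14+:2] = (word>>14) & 0x3 = 1
kind signed 4b, MSB=0: value = 5

5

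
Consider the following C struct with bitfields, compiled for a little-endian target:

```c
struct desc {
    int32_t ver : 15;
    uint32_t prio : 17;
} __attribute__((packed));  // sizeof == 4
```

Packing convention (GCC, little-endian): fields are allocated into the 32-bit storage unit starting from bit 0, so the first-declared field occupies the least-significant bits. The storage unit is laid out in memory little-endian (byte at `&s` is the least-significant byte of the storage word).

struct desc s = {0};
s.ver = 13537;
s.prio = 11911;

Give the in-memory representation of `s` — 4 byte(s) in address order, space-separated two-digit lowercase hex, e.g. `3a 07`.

e1 b4 43 17

[0+:15] ver=13537 & 0x7fff = 0x34e1; word=0x000034e1
[15+:17] prio=11911 & 0x1ffff = 0x2e87; word=0x1743b4e1
word = 0x1743b4e1 → little-endian bytes:
  [0]=0xe1  [1]=0xb4  [2]=0x43  [3]=0x17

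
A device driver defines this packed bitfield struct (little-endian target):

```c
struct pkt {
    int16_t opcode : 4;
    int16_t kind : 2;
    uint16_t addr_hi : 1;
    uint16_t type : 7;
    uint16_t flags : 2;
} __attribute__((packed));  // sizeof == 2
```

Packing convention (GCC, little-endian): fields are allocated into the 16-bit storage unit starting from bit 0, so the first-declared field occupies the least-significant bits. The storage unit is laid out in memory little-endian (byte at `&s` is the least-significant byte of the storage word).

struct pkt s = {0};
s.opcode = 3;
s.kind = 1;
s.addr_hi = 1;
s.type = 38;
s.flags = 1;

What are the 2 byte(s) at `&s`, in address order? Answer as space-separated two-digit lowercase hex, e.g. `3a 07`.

opcode (4b) val=3 bits=0x3 at bit 0: 0x0003
kind (2b) val=1 bits=0x1 at bit 4: 0x0013
addr_hi (1b) val=1 bits=0x1 at bit 6: 0x0053
type (7b) val=38 bits=0x26 at bit 7: 0x1353
flags (2b) val=1 bits=0x1 at bit 14: 0x5353
word = 0x5353 → little-endian bytes:
  [0]=0x53  [1]=0x53

53 53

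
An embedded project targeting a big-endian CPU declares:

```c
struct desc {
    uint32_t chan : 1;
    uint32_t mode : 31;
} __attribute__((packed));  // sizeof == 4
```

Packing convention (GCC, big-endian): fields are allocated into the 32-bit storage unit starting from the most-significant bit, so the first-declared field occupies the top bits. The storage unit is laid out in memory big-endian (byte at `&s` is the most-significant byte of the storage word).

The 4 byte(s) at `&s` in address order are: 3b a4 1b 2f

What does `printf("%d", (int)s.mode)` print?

[0]=0x3b [1]=0xa4 [2]=0x1b [3]=0x2f (big-endian) → word 0x3ba41b2f
chan:1 @ bit 31 → (0x3ba41b2f>>31)&0x1 = 0x0
mode:31 @ bit 0 → (0x3ba41b2f>>0)&0x7fffffff = 0x3ba41b2f  ←

1000610607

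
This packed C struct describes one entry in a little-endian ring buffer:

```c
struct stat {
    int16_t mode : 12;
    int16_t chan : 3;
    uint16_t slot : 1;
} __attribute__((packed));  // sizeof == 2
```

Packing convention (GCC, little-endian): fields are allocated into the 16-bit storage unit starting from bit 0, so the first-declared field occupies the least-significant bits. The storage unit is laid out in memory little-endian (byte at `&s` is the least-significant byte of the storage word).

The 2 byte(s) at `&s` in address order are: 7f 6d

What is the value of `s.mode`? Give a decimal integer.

[0]=0x7f [1]=0x6d (little-endian) → word 0x6d7f
mode [0+:12] = (word>>0) & 0xfff = 3455  ←
chan [12+:3] = (word>>12) & 0x7 = 6
slot [15+:1] = (word>>15) & 0x1 = 0
mode signed 12b, MSB=1: 3455 - 4096 = -641

-641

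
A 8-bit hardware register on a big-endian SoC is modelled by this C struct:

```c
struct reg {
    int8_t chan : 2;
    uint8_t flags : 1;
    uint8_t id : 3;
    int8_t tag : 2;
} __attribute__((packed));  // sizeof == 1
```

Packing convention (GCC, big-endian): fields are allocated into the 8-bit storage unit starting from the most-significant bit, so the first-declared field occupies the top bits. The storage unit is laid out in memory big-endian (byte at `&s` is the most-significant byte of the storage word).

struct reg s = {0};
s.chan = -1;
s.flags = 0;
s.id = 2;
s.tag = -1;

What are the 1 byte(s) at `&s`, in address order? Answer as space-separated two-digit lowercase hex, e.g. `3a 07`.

cb

[6+:2] chan=-1 & 0x3 = 0x3; word=0xc0
[5+:1] flags=0 & 0x1 = 0x0; word=0xc0
[2+:3] id=2 & 0x7 = 0x2; word=0xc8
[0+:2] tag=-1 & 0x3 = 0x3; word=0xcb
word = 0xcb → big-endian bytes:
  [0]=0xcb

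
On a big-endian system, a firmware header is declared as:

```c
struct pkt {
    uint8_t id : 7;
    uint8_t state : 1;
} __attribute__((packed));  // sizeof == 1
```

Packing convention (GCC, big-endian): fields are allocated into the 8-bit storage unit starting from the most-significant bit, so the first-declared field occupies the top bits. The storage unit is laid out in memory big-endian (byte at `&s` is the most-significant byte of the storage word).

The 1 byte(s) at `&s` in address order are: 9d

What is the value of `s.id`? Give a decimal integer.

78

[0]=0x9d (big-endian) → word 0x9d
id:7 @ bit 1 → (0x9d>>1)&0x7f = 0x4e  ←
state:1 @ bit 0 → (0x9d>>0)&0x1 = 0x1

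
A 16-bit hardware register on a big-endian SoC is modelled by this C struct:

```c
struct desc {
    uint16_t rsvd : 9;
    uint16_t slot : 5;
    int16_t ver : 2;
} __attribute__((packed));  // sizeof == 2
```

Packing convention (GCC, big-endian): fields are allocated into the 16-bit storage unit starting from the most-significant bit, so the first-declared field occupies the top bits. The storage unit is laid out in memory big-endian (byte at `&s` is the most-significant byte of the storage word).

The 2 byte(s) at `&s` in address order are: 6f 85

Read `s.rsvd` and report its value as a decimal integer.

223

[0]=0x6f [1]=0x85 (big-endian) → word 0x6f85
rsvd:9 @ bit 7 → (0x6f85>>7)&0x1ff = 0xdf  ←
slot:5 @ bit 2 → (0x6f85>>2)&0x1f = 0x1
ver:2 @ bit 0 → (0x6f85>>0)&0x3 = 0x1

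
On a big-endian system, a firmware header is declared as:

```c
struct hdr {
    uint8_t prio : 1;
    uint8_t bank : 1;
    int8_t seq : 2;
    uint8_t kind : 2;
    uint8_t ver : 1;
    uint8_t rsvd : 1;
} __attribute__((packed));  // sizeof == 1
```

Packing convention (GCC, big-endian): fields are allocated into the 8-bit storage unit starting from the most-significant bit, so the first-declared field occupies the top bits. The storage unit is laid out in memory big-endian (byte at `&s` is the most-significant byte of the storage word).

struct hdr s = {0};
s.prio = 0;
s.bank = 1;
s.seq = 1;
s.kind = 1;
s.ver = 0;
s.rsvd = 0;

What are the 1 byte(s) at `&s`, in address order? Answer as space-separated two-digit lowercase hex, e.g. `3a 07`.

54

prio (1b) val=0 bits=0x0 at bit 7: 0x00
bank (1b) val=1 bits=0x1 at bit 6: 0x40
seq (2b) val=1 bits=0x1 at bit 4: 0x50
kind (2b) val=1 bits=0x1 at bit 2: 0x54
ver (1b) val=0 bits=0x0 at bit 1: 0x54
rsvd (1b) val=0 bits=0x0 at bit 0: 0x54
word = 0x54 → big-endian bytes:
  [0]=0x54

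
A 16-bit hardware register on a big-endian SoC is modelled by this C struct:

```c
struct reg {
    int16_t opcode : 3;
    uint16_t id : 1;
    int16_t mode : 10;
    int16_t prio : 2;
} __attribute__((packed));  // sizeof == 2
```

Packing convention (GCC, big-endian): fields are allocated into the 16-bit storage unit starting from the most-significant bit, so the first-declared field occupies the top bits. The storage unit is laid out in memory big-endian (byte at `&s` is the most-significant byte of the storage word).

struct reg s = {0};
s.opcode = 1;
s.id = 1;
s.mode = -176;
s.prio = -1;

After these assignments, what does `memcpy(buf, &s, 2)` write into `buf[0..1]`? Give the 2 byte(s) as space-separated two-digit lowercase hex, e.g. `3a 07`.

3d 43

opcode (3b) val=1 bits=0x1 at bit 13: 0x2000
id (1b) val=1 bits=0x1 at bit 12: 0x3000
mode (10b) val=-176 bits=0x350 at bit 2: 0x3d40
prio (2b) val=-1 bits=0x3 at bit 0: 0x3d43
word = 0x3d43 → big-endian bytes:
  [0]=0x3d  [1]=0x43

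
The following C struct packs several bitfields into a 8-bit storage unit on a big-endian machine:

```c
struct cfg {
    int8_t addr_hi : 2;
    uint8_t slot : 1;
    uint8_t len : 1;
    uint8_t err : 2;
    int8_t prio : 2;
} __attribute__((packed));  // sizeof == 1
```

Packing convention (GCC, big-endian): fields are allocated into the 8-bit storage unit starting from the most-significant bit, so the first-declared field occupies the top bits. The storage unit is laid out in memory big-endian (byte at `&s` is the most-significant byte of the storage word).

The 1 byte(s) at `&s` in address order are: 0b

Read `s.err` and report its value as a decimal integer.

2

[0]=0x0b (big-endian) → word 0x0b
addr_hi [6+:2] = (word>>6) & 0x3 = 0
slot [5+:1] = (word>>5) & 0x1 = 0
len [4+:1] = (word>>4) & 0x1 = 0
err [2+:2] = (word>>2) & 0x3 = 2  ←
prio [0+:2] = (word>>0) & 0x3 = 3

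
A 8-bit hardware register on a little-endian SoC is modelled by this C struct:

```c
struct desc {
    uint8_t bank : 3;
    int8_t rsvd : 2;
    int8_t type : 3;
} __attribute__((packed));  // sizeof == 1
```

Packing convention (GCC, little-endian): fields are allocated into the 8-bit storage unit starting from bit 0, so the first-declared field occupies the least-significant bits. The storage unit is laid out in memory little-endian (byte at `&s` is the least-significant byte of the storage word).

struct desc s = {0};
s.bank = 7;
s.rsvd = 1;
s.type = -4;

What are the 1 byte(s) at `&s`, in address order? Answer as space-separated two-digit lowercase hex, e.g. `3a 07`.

bank:3 = 7 → 0x7 << 0 → word 0x07
rsvd:2 = 1 → 0x1 << 3 → word 0x0f
type:3 = -4 → 0x4 << 5 → word 0x8f
word = 0x8f → little-endian bytes:
  [0]=0x8f

8f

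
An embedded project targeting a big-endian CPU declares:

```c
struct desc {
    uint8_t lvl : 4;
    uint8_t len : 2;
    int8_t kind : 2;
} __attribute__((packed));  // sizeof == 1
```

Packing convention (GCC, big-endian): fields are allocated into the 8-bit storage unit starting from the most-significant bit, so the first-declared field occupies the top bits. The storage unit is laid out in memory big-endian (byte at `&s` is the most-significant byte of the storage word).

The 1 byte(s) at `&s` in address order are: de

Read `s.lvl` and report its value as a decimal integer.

[0]=0xde (big-endian) → word 0xde
lvl:4 @ bit 4 → (0xde>>4)&0xf = 0xd  ←
len:2 @ bit 2 → (0xde>>2)&0x3 = 0x3
kind:2 @ bit 0 → (0xde>>0)&0x3 = 0x2

13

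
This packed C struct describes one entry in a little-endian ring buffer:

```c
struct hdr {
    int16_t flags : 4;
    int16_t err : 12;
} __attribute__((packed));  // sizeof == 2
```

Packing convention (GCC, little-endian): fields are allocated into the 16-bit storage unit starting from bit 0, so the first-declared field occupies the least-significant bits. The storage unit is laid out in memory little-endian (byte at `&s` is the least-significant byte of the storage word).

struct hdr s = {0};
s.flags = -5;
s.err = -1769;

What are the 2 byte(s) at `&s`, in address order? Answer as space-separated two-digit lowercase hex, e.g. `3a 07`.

flags:4 = -5 → 0xb << 0 → word 0x000b
err:12 = -1769 → 0x917 << 4 → word 0x917b
word = 0x917b → little-endian bytes:
  [0]=0x7b  [1]=0x91

7b 91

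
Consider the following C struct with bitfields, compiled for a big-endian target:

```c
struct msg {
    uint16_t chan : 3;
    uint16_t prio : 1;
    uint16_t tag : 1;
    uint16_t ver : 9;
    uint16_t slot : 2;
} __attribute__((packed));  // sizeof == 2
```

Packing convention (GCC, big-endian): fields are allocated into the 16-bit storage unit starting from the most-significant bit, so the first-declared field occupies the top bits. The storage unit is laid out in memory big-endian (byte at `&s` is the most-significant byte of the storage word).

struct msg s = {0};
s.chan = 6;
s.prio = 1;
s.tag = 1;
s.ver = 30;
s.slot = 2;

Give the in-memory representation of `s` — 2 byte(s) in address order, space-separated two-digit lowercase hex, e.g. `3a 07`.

d8 7a

chan (3b) val=6 bits=0x6 at bit 13: 0xc000
prio (1b) val=1 bits=0x1 at bit 12: 0xd000
tag (1b) val=1 bits=0x1 at bit 11: 0xd800
ver (9b) val=30 bits=0x1e at bit 2: 0xd878
slot (2b) val=2 bits=0x2 at bit 0: 0xd87a
word = 0xd87a → big-endian bytes:
  [0]=0xd8  [1]=0x7a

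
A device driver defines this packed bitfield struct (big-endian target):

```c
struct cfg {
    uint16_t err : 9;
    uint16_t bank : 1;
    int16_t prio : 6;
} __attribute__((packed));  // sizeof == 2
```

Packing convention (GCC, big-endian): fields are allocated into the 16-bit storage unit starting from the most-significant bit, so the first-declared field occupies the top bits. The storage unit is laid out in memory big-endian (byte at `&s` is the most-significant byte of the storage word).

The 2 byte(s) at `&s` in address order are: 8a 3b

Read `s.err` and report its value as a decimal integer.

276

[0]=0x8a [1]=0x3b (big-endian) → word 0x8a3b
err:9 @ bit 7 → (0x8a3b>>7)&0x1ff = 0x114  ←
bank:1 @ bit 6 → (0x8a3b>>6)&0x1 = 0x0
prio:6 @ bit 0 → (0x8a3b>>0)&0x3f = 0x3b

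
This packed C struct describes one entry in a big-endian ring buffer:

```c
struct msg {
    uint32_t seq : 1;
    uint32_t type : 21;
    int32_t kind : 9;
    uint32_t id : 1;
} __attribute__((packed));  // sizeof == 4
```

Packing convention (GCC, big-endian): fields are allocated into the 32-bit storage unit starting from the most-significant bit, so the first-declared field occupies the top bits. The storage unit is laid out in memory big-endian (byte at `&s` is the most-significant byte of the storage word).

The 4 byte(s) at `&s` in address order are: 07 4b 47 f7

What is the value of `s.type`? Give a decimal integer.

[0]=0x07 [1]=0x4b [2]=0x47 [3]=0xf7 (big-endian) → word 0x074b47f7
seq:1 @ bit 31 → (0x074b47f7>>31)&0x1 = 0x0
type:21 @ bit 10 → (0x074b47f7>>10)&0x1fffff = 0x1d2d1  ←
kind:9 @ bit 1 → (0x074b47f7>>1)&0x1ff = 0x1fb
id:1 @ bit 0 → (0x074b47f7>>0)&0x1 = 0x1

119505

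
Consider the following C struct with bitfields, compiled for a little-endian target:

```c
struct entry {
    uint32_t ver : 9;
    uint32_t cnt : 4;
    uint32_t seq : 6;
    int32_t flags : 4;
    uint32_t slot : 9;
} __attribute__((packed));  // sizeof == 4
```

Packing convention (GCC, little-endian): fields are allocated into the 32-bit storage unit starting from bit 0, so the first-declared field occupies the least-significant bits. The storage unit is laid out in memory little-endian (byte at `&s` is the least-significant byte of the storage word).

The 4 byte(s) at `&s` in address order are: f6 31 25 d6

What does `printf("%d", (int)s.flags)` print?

[0]=0xf6 [1]=0x31 [2]=0x25 [3]=0xd6 (little-endian) → word 0xd62531f6
ver:9 @ bit 0 → (0xd62531f6>>0)&0x1ff = 0x1f6
cnt:4 @ bit 9 → (0xd62531f6>>9)&0xf = 0x8
seq:6 @ bit 13 → (0xd62531f6>>13)&0x3f = 0x29
flags:4 @ bit 19 → (0xd62531f6>>19)&0xf = 0x4  ←
slot:9 @ bit 23 → (0xd62531f6>>23)&0x1ff = 0x1ac
flags signed 4b, MSB=0: value = 4

4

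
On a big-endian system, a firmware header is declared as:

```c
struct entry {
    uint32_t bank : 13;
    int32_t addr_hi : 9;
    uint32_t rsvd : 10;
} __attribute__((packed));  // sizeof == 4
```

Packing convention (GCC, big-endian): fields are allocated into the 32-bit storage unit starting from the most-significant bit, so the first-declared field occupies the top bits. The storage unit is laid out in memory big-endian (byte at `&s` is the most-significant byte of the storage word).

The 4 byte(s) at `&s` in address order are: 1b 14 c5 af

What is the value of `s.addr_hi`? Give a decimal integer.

-207

[0]=0x1b [1]=0x14 [2]=0xc5 [3]=0xaf (big-endian) → word 0x1b14c5af
bank [19+:13] = (word>>19) & 0x1fff = 866
addr_hi [10+:9] = (word>>10) & 0x1ff = 305  ←
rsvd [0+:10] = (word>>0) & 0x3ff = 431
addr_hi signed 9b, MSB=1: 305 - 512 = -207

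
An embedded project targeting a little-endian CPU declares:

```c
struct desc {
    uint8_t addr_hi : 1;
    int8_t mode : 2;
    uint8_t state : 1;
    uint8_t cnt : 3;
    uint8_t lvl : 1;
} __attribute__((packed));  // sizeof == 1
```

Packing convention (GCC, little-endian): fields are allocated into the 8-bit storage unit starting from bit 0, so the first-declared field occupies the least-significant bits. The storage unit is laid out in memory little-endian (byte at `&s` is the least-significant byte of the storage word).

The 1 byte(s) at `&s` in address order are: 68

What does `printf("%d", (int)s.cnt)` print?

[0]=0x68 (little-endian) → word 0x68
addr_hi:1 @ bit 0 → (0x68>>0)&0x1 = 0x0
mode:2 @ bit 1 → (0x68>>1)&0x3 = 0x0
state:1 @ bit 3 → (0x68>>3)&0x1 = 0x1
cnt:3 @ bit 4 → (0x68>>4)&0x7 = 0x6  ←
lvl:1 @ bit 7 → (0x68>>7)&0x1 = 0x0

6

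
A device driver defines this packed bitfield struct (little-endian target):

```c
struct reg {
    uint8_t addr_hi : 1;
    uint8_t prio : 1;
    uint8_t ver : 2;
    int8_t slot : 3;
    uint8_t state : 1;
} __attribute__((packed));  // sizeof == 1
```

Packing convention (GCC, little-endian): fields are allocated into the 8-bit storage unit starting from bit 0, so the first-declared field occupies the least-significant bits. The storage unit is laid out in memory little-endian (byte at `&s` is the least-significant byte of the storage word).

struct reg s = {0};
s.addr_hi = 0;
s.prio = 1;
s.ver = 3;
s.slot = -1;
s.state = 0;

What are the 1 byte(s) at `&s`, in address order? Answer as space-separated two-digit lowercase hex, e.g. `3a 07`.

addr_hi:1 = 0 → 0x0 << 0 → word 0x00
prio:1 = 1 → 0x1 << 1 → word 0x02
ver:2 = 3 → 0x3 << 2 → word 0x0e
slot:3 = -1 → 0x7 << 4 → word 0x7e
state:1 = 0 → 0x0 << 7 → word 0x7e
word = 0x7e → little-endian bytes:
  [0]=0x7e

7e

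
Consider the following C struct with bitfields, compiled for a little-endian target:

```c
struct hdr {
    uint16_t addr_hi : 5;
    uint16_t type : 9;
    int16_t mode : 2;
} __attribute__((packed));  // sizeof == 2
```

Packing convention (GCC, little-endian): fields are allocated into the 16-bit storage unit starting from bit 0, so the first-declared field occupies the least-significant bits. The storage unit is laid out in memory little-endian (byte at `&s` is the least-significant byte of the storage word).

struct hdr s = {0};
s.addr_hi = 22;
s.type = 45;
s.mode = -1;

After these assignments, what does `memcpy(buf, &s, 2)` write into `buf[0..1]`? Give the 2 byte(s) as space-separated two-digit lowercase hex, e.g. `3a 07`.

b6 c5

addr_hi (5b) val=22 bits=0x16 at bit 0: 0x0016
type (9b) val=45 bits=0x2d at bit 5: 0x05b6
mode (2b) val=-1 bits=0x3 at bit 14: 0xc5b6
word = 0xc5b6 → little-endian bytes:
  [0]=0xb6  [1]=0xc5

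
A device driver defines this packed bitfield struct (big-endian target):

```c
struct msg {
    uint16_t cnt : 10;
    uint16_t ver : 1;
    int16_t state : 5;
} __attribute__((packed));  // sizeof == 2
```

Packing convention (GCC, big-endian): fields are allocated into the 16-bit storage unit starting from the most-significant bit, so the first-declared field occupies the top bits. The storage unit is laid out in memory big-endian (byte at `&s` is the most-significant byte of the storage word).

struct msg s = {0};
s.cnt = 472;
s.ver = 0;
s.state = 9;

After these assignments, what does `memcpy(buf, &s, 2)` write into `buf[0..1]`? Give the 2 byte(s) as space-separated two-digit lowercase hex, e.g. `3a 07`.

76 09

[6+:10] cnt=472 & 0x3ff = 0x1d8; word=0x7600
[5+:1] ver=0 & 0x1 = 0x0; word=0x7600
[0+:5] state=9 & 0x1f = 0x9; word=0x7609
word = 0x7609 → big-endian bytes:
  [0]=0x76  [1]=0x09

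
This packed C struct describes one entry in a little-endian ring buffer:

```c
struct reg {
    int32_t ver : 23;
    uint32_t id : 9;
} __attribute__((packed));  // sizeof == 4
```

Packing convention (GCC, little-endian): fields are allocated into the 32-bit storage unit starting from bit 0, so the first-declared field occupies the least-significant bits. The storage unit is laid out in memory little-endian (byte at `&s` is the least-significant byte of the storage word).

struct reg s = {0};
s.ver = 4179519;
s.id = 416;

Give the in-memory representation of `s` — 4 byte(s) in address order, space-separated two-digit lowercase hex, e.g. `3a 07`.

ver:23 = 4179519 → 0x3fc63f << 0 → word 0x003fc63f
id:9 = 416 → 0x1a0 << 23 → word 0xd03fc63f
word = 0xd03fc63f → little-endian bytes:
  [0]=0x3f  [1]=0xc6  [2]=0x3f  [3]=0xd0

3f c6 3f d0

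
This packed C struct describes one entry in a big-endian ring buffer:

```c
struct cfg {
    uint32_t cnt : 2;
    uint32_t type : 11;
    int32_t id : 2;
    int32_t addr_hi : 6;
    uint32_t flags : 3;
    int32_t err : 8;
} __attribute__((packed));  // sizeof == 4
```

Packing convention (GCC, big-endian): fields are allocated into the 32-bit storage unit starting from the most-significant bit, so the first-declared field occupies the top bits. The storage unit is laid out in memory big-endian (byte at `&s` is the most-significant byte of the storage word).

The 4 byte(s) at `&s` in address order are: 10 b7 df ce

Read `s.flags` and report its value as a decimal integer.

7

[0]=0x10 [1]=0xb7 [2]=0xdf [3]=0xce (big-endian) → word 0x10b7dfce
cnt [30+:2] = (word>>30) & 0x3 = 0
type [19+:11] = (word>>19) & 0x7ff = 534
id [17+:2] = (word>>17) & 0x3 = 3
addr_hi [11+:6] = (word>>11) & 0x3f = 59
flags [8+:3] = (word>>8) & 0x7 = 7  ←
err [0+:8] = (word>>0) & 0xff = 206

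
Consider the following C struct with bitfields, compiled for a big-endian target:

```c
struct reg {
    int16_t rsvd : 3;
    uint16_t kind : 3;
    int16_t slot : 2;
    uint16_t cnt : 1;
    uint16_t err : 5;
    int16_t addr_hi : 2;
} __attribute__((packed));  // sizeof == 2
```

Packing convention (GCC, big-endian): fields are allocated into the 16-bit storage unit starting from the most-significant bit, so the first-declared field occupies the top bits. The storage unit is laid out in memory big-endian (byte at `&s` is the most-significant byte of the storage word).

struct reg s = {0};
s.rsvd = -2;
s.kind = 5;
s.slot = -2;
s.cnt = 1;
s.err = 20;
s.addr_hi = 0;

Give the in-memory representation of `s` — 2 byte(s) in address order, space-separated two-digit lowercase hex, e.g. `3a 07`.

rsvd:3 = -2 → 0x6 << 13 → word 0xc000
kind:3 = 5 → 0x5 << 10 → word 0xd400
slot:2 = -2 → 0x2 << 8 → word 0xd600
cnt:1 = 1 → 0x1 << 7 → word 0xd680
err:5 = 20 → 0x14 << 2 → word 0xd6d0
addr_hi:2 = 0 → 0x0 << 0 → word 0xd6d0
word = 0xd6d0 → big-endian bytes:
  [0]=0xd6  [1]=0xd0

d6 d0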